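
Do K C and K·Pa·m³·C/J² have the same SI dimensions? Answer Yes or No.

Left side:
  C = s·A.
  Combining: K·C = K · (s·A) = s·A·K.
Right side:
  Pa = kg·m⁻¹·s⁻².
  J = kg·m²·s⁻².
  So J⁻² = kg⁻²·m⁻⁴·s⁴.
  C = s·A.
  Combining: K·Pa·J⁻²·m³·C = K · (kg·m⁻¹·s⁻²) · (kg⁻²·m⁻⁴·s⁴) · m³ · (s·A) = kg⁻¹·m⁻²·s³·A·K.
Left is s·A·K; right is kg⁻¹·m⁻²·s³·A·K — different.

No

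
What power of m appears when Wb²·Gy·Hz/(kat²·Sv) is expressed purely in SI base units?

4

Wb = kg·m²·s⁻²·A⁻¹.
So Wb² = kg²·m⁴·s⁻⁴·A⁻².
kat = s⁻¹·mol.
So kat⁻² = s²·mol⁻².
Gy = m²·s⁻².
Sv = m²·s⁻².
So Sv⁻¹ = m⁻²·s².
Hz = s⁻¹.
Combining: Wb²·kat⁻²·Gy·Sv⁻¹·Hz = (kg²·m⁴·s⁻⁴·A⁻²) · (s²·mol⁻²) · (m²·s⁻²) · (m⁻²·s²) · s⁻¹ = kg²·m⁴·s⁻³·A⁻²·mol⁻².
The exponent of m is 4.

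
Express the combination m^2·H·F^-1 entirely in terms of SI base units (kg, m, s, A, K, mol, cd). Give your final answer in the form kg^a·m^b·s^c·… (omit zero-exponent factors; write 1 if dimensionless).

kg²·m⁶·s⁻⁶·A⁻⁴

H = Wb/A (inductance = flux per current),
    = kg·m²·s⁻²·A⁻².
F = C/V (capacitance = charge per voltage),
    = A·s/(kg·m²·s⁻³·A⁻¹) (substituting C and V),
    = kg⁻¹·m⁻²·s⁴·A².
So F⁻¹ = kg·m²·s⁻⁴·A⁻².
Combining: m²·H·F⁻¹ = m² · (kg·m²·s⁻²·A⁻²) · (kg·m²·s⁻⁴·A⁻²) = kg²·m⁶·s⁻⁶·A⁻⁴.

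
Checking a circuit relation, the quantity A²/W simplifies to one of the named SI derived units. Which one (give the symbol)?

W = kg·m²·s⁻³.
So W⁻¹ = kg⁻¹·m⁻²·s³.
Combining: A²·W⁻¹ = A² · (kg⁻¹·m⁻²·s³) = kg⁻¹·m⁻²·s³·A².
kg⁻¹·m⁻²·s³·A² is the base-SI form of the siemens.

S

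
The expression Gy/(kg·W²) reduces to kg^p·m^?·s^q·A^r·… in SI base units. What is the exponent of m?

-2

W = J/s (power = energy per time),
    = kg·m²·s⁻³.
So W⁻² = kg⁻²·m⁻⁴·s⁶.
Gy = J/kg (absorbed dose = energy per mass),
    = m²·s⁻².
Combining: kg⁻¹·W⁻²·Gy = kg⁻¹ · (kg⁻²·m⁻⁴·s⁶) · (m²·s⁻²) = kg⁻³·m⁻²·s⁴.
The exponent of m is -2.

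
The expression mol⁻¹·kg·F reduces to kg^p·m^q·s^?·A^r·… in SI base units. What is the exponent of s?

4

F = kg⁻¹·m⁻²·s⁴·A².
Combining: mol⁻¹·kg·F = mol⁻¹ · kg · (kg⁻¹·m⁻²·s⁴·A²) = m⁻²·s⁴·A²·mol⁻¹.
The exponent of s is 4.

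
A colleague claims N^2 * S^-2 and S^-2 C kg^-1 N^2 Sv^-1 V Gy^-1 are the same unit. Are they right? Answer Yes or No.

No

Left side:
  N = kg·m·s⁻².
  So N² = kg²·m²·s⁻⁴.
  S = kg⁻¹·m⁻²·s³·A².
  So S⁻² = kg²·m⁴·s⁻⁶·A⁻⁴.
  Combining: N²·S⁻² = (kg²·m²·s⁻⁴) · (kg²·m⁴·s⁻⁶·A⁻⁴) = kg⁴·m⁶·s⁻¹⁰·A⁻⁴.
Right side:
  S = kg⁻¹·m⁻²·s³·A².
  So S⁻² = kg²·m⁴·s⁻⁶·A⁻⁴.
  C = s·A.
  N = kg·m·s⁻².
  So N² = kg²·m²·s⁻⁴.
  Sv = m²·s⁻².
  So Sv⁻¹ = m⁻²·s².
  V = kg·m²·s⁻³·A⁻¹.
  Gy = m²·s⁻².
  So Gy⁻¹ = m⁻²·s².
  Combining: S⁻²·C·kg⁻¹·N²·Sv⁻¹·V·Gy⁻¹ = (kg²·m⁴·s⁻⁶·A⁻⁴) · (s·A) · kg⁻¹ · (kg²·m²·s⁻⁴) · (m⁻²·s²) · (kg·m²·s⁻³·A⁻¹) · (m⁻²·s²) = kg⁴·m⁴·s⁻⁸·A⁻⁴.
Left is kg⁴·m⁶·s⁻¹⁰·A⁻⁴; right is kg⁴·m⁴·s⁻⁸·A⁻⁴ — different.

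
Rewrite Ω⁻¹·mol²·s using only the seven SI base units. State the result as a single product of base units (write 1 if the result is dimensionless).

Ω = V/A (resistance = voltage per current),
    = kg·m²·s⁻³·A⁻².
So Ω⁻¹ = kg⁻¹·m⁻²·s³·A².
Combining: Ω⁻¹·mol²·s = (kg⁻¹·m⁻²·s³·A²) · mol² · s = kg⁻¹·m⁻²·s⁴·A²·mol².

kg⁻¹·m⁻²·s⁴·A²·mol²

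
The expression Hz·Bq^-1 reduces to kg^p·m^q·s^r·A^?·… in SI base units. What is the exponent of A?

Hz = 1/s = s⁻¹ (frequency is cycles per second).
Bq = 1/s = s⁻¹ (activity is decays per second).
So Bq⁻¹ = s.
Combining: Hz·Bq⁻¹ = s⁻¹ · s = 1.
The exponent of A is 0.

0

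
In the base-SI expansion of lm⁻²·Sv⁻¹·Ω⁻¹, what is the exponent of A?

2

lm = cd·sr = cd (luminous flux; sr is dimensionless).
So lm⁻² = cd⁻².
Sv = J/kg (equivalent dose = energy per mass),
    = m²·s⁻².
So Sv⁻¹ = m⁻²·s².
Ω = V/A (resistance = voltage per current),
    = kg·m²·s⁻³·A⁻².
So Ω⁻¹ = kg⁻¹·m⁻²·s³·A².
Combining: lm⁻²·Sv⁻¹·Ω⁻¹ = cd⁻² · (m⁻²·s²) · (kg⁻¹·m⁻²·s³·A²) = kg⁻¹·m⁻⁴·s⁵·A²·cd⁻².
The exponent of A is 2.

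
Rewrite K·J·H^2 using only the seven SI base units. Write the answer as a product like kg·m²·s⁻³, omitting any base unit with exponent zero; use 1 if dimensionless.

kg³·m⁶·s⁻⁶·A⁻⁴·K

J = N·m (work = force × distance),
    = kg·m²·s⁻².
H = Wb/A (inductance = flux per current),
    = kg·m²·s⁻²·A⁻².
So H² = kg²·m⁴·s⁻⁴·A⁻⁴.
Combining: K·J·H² = K · (kg·m²·s⁻²) · (kg²·m⁴·s⁻⁴·A⁻⁴) = kg³·m⁶·s⁻⁶·A⁻⁴·K.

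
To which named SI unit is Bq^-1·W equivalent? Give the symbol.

Bq = s⁻¹.
So Bq⁻¹ = s.
W = kg·m²·s⁻³.
Combining: Bq⁻¹·W = s · (kg·m²·s⁻³) = kg·m²·s⁻².
kg·m²·s⁻² is the base-SI form of the joule.

J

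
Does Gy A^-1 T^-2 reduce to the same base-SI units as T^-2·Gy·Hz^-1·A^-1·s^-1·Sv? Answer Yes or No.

No

Left side:
  Gy = m²·s⁻².
  T = kg·s⁻²·A⁻¹.
  So T⁻² = kg⁻²·s⁴·A².
  Combining: Gy·A⁻¹·T⁻² = (m²·s⁻²) · A⁻¹ · (kg⁻²·s⁴·A²) = kg⁻²·m²·s²·A.
Right side:
  T = kg·s⁻²·A⁻¹.
  So T⁻² = kg⁻²·s⁴·A².
  Gy = m²·s⁻².
  Hz = s⁻¹.
  So Hz⁻¹ = s.
  Sv = m²·s⁻².
  Combining: T⁻²·Gy·Hz⁻¹·A⁻¹·s⁻¹·Sv = (kg⁻²·s⁴·A²) · (m²·s⁻²) · s · A⁻¹ · s⁻¹ · (m²·s⁻²) = kg⁻²·m⁴·A.
Left is kg⁻²·m²·s²·A; right is kg⁻²·m⁴·A — different.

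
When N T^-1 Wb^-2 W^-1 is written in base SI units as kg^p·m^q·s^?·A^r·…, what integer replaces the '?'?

N = kg·m/s² = kg·m·s⁻² (force = mass × acceleration).
T = Wb/m² (flux density = flux per area),
    = kg·s⁻²·A⁻¹.
So T⁻¹ = kg⁻¹·s²·A.
Wb = V·s (flux: a volt is a weber per second),
    = kg·m²·s⁻²·A⁻¹.
So Wb⁻² = kg⁻²·m⁻⁴·s⁴·A².
W = J/s (power = energy per time),
    = kg·m²·s⁻³.
So W⁻¹ = kg⁻¹·m⁻²·s³.
Combining: N·T⁻¹·Wb⁻²·W⁻¹ = (kg·m·s⁻²) · (kg⁻¹·s²·A) · (kg⁻²·m⁻⁴·s⁴·A²) · (kg⁻¹·m⁻²·s³) = kg⁻³·m⁻⁵·s⁷·A³.
The exponent of s is 7.

7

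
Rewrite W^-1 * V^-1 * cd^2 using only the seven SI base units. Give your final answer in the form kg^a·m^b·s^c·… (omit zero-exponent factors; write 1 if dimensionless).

kg⁻²·m⁻⁴·s⁶·A·cd²

W = J/s (power = energy per time),
    = kg·m²·s⁻³.
So W⁻¹ = kg⁻¹·m⁻²·s³.
V = W/A (potential = power per current),
    = kg·m²·s⁻³·A⁻¹.
So V⁻¹ = kg⁻¹·m⁻²·s³·A.
Combining: W⁻¹·V⁻¹·cd² = (kg⁻¹·m⁻²·s³) · (kg⁻¹·m⁻²·s³·A) · cd² = kg⁻²·m⁻⁴·s⁶·A·cd².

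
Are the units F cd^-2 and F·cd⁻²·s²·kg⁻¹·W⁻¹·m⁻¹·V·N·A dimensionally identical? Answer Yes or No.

Left side:
  F = kg⁻¹·m⁻²·s⁴·A².
  Combining: F·cd⁻² = (kg⁻¹·m⁻²·s⁴·A²) · cd⁻² = kg⁻¹·m⁻²·s⁴·A²·cd⁻².
Right side:
  F = kg⁻¹·m⁻²·s⁴·A².
  W = kg·m²·s⁻³.
  So W⁻¹ = kg⁻¹·m⁻²·s³.
  V = kg·m²·s⁻³·A⁻¹.
  N = kg·m·s⁻².
  Combining: F·cd⁻²·s²·kg⁻¹·W⁻¹·m⁻¹·V·N·A = (kg⁻¹·m⁻²·s⁴·A²) · cd⁻² · s² · kg⁻¹ · (kg⁻¹·m⁻²·s³) · m⁻¹ · (kg·m²·s⁻³·A⁻¹) · (kg·m·s⁻²) · A = kg⁻¹·m⁻²·s⁴·A²·cd⁻².
Both reduce to kg⁻¹·m⁻²·s⁴·A²·cd⁻².

Yes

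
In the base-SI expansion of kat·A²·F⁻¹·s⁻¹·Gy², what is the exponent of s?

kat = mol/s = s⁻¹·mol (catalytic activity).
F = C/V (capacitance = charge per voltage),
    = A·s/(kg·m²·s⁻³·A⁻¹) (substituting C and V),
    = kg⁻¹·m⁻²·s⁴·A².
So F⁻¹ = kg·m²·s⁻⁴·A⁻².
Gy = J/kg (absorbed dose = energy per mass),
    = m²·s⁻².
So Gy² = m⁴·s⁻⁴.
Combining: kat·A²·F⁻¹·s⁻¹·Gy² = (s⁻¹·mol) · A² · (kg·m²·s⁻⁴·A⁻²) · s⁻¹ · (m⁴·s⁻⁴) = kg·m⁶·s⁻¹⁰·mol.
The exponent of s is -10.

-10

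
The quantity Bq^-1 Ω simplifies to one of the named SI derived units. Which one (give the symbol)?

H

Bq = 1/s = s⁻¹ (activity is decays per second).
So Bq⁻¹ = s.
Ω = V/A (resistance = voltage per current),
    = kg·m²·s⁻³·A⁻².
Combining: Bq⁻¹·Ω = s · (kg·m²·s⁻³·A⁻²) = kg·m²·s⁻²·A⁻².
kg·m²·s⁻²·A⁻² is the base-SI form of the henry.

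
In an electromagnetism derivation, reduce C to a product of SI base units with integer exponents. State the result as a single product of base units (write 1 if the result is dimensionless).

C = A·s = s·A (charge = current × time).

s·A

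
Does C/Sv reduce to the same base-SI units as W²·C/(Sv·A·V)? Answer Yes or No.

Left side:
  Sv = J/kg (equivalent dose = energy per mass),
      = m²·s⁻².
  So Sv⁻¹ = m⁻²·s².
  C = A·s = s·A (charge = current × time).
  Combining: Sv⁻¹·C = (m⁻²·s²) · (s·A) = m⁻²·s³·A.
Right side:
  W = kg·m²·s⁻³.
  So W² = kg²·m⁴·s⁻⁶.
  Sv = m²·s⁻².
  So Sv⁻¹ = m⁻²·s².
  C = s·A.
  V = kg·m²·s⁻³·A⁻¹.
  So V⁻¹ = kg⁻¹·m⁻²·s³·A.
  Combining: W²·Sv⁻¹·A⁻¹·C·V⁻¹ = (kg²·m⁴·s⁻⁶) · (m⁻²·s²) · A⁻¹ · (s·A) · (kg⁻¹·m⁻²·s³·A) = kg·A.
Left is m⁻²·s³·A; right is kg·A — different.

No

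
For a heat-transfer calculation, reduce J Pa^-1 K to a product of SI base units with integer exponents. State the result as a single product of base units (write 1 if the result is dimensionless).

J = kg·m²·s⁻².
Pa = kg·m⁻¹·s⁻².
So Pa⁻¹ = kg⁻¹·m·s².
Combining: J·Pa⁻¹·K = (kg·m²·s⁻²) · (kg⁻¹·m·s²) · K = m³·K.

m³·K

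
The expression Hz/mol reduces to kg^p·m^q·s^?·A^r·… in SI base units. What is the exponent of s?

Hz = 1/s = s⁻¹ (frequency is cycles per second).
Combining: mol⁻¹·Hz = mol⁻¹ · s⁻¹ = s⁻¹·mol⁻¹.
The exponent of s is -1.

-1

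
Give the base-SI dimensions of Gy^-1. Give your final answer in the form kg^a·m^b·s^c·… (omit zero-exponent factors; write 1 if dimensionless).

Gy = m²·s⁻².
So Gy⁻¹ = m⁻²·s².

m⁻²·s²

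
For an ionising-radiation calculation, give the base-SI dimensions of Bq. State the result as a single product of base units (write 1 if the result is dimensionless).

Bq = 1/s = s⁻¹ (activity is decays per second).

s⁻¹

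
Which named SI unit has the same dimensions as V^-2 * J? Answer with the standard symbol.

V = W/A (potential = power per current),
    = kg·m²·s⁻³·A⁻¹.
So V⁻² = kg⁻²·m⁻⁴·s⁶·A².
J = N·m (work = force × distance),
    = kg·m²·s⁻².
Combining: V⁻²·J = (kg⁻²·m⁻⁴·s⁶·A²) · (kg·m²·s⁻²) = kg⁻¹·m⁻²·s⁴·A².
kg⁻¹·m⁻²·s⁴·A² is the base-SI form of the farad.

F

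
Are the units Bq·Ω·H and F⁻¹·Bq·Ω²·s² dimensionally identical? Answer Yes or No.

No

Left side:
  Bq = s⁻¹.
  Ω = kg·m²·s⁻³·A⁻².
  H = kg·m²·s⁻²·A⁻².
  Combining: Bq·Ω·H = s⁻¹ · (kg·m²·s⁻³·A⁻²) · (kg·m²·s⁻²·A⁻²) = kg²·m⁴·s⁻⁶·A⁻⁴.
Right side:
  F = C/V (capacitance = charge per voltage),
      = A·s/(kg·m²·s⁻³·A⁻¹) (substituting C and V),
      = kg⁻¹·m⁻²·s⁴·A².
  So F⁻¹ = kg·m²·s⁻⁴·A⁻².
  Bq = 1/s = s⁻¹ (activity is decays per second).
  Ω = V/A (resistance = voltage per current),
      = kg·m²·s⁻³·A⁻².
  So Ω² = kg²·m⁴·s⁻⁶·A⁻⁴.
  Combining: F⁻¹·Bq·Ω²·s² = (kg·m²·s⁻⁴·A⁻²) · s⁻¹ · (kg²·m⁴·s⁻⁶·A⁻⁴) · s² = kg³·m⁶·s⁻⁹·A⁻⁶.
Left is kg²·m⁴·s⁻⁶·A⁻⁴; right is kg³·m⁶·s⁻⁹·A⁻⁶ — different.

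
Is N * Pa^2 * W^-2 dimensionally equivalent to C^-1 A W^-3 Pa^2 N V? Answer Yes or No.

No

Left side:
  N = kg·m·s⁻².
  Pa = kg·m⁻¹·s⁻².
  So Pa² = kg²·m⁻²·s⁻⁴.
  W = kg·m²·s⁻³.
  So W⁻² = kg⁻²·m⁻⁴·s⁶.
  Combining: N·Pa²·W⁻² = (kg·m·s⁻²) · (kg²·m⁻²·s⁻⁴) · (kg⁻²·m⁻⁴·s⁶) = kg·m⁻⁵.
Right side:
  C = A·s = s·A (charge = current × time).
  So C⁻¹ = s⁻¹·A⁻¹.
  W = J/s (power = energy per time),
      = kg·m²·s⁻³.
  So W⁻³ = kg⁻³·m⁻⁶·s⁹.
  Pa = N/m² (pressure = force per area),
      = kg·m⁻¹·s⁻².
  So Pa² = kg²·m⁻²·s⁻⁴.
  N = kg·m/s² = kg·m·s⁻² (force = mass × acceleration).
  V = W/A (potential = power per current),
      = kg·m²·s⁻³·A⁻¹.
  Combining: C⁻¹·A·W⁻³·Pa²·N·V = (s⁻¹·A⁻¹) · A · (kg⁻³·m⁻⁶·s⁹) · (kg²·m⁻²·s⁻⁴) · (kg·m·s⁻²) · (kg·m²·s⁻³·A⁻¹) = kg·m⁻⁵·s⁻¹·A⁻¹.
Left is kg·m⁻⁵; right is kg·m⁻⁵·s⁻¹·A⁻¹ — different.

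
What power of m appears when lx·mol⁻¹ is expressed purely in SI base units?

-2

lx = lm/m² (illuminance = luminous flux per area),
    = m⁻²·cd.
Combining: lx·mol⁻¹ = (m⁻²·cd) · mol⁻¹ = m⁻²·mol⁻¹·cd.
The exponent of m is -2.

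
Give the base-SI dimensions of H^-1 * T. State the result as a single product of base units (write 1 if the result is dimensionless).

m⁻²·A

H = kg·m²·s⁻²·A⁻².
So H⁻¹ = kg⁻¹·m⁻²·s²·A².
T = kg·s⁻²·A⁻¹.
Combining: H⁻¹·T = (kg⁻¹·m⁻²·s²·A²) · (kg·s⁻²·A⁻¹) = m⁻²·A.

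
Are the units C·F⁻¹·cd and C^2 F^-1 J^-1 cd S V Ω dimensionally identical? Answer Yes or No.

Left side:
  C = A·s = s·A (charge = current × time).
  F = C/V (capacitance = charge per voltage),
      = A·s/(kg·m²·s⁻³·A⁻¹) (substituting C and V),
      = kg⁻¹·m⁻²·s⁴·A².
  So F⁻¹ = kg·m²·s⁻⁴·A⁻².
  Combining: C·F⁻¹·cd = (s·A) · (kg·m²·s⁻⁴·A⁻²) · cd = kg·m²·s⁻³·A⁻¹·cd.
Right side:
  C = A·s = s·A (charge = current × time).
  So C² = s²·A².
  F = C/V (capacitance = charge per voltage),
      = A·s/(kg·m²·s⁻³·A⁻¹) (substituting C and V),
      = kg⁻¹·m⁻²·s⁴·A².
  So F⁻¹ = kg·m²·s⁻⁴·A⁻².
  J = N·m (work = force × distance),
      = kg·m²·s⁻².
  So J⁻¹ = kg⁻¹·m⁻²·s².
  S = 1/Ω (conductance is reciprocal resistance),
      = kg⁻¹·m⁻²·s³·A².
  V = W/A (potential = power per current),
      = kg·m²·s⁻³·A⁻¹.
  Ω = V/A (resistance = voltage per current),
      = kg·m²·s⁻³·A⁻².
  Combining: C²·F⁻¹·J⁻¹·cd·S·V·Ω = (s²·A²) · (kg·m²·s⁻⁴·A⁻²) · (kg⁻¹·m⁻²·s²) · cd · (kg⁻¹·m⁻²·s³·A²) · (kg·m²·s⁻³·A⁻¹) · (kg·m²·s⁻³·A⁻²) = kg·m²·s⁻³·A⁻¹·cd.
Both reduce to kg·m²·s⁻³·A⁻¹·cd.

Yes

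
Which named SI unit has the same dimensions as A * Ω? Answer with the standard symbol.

V

Ω = V/A (resistance = voltage per current),
    = kg·m²·s⁻³·A⁻².
Combining: A·Ω = A · (kg·m²·s⁻³·A⁻²) = kg·m²·s⁻³·A⁻¹.
kg·m²·s⁻³·A⁻¹ is the base-SI form of the volt.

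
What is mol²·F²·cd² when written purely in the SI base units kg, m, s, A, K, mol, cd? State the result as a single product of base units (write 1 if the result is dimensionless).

kg⁻²·m⁻⁴·s⁸·A⁴·mol²·cd²

F = kg⁻¹·m⁻²·s⁴·A².
So F² = kg⁻²·m⁻⁴·s⁸·A⁴.
Combining: mol²·F²·cd² = mol² · (kg⁻²·m⁻⁴·s⁸·A⁴) · cd² = kg⁻²·m⁻⁴·s⁸·A⁴·mol²·cd².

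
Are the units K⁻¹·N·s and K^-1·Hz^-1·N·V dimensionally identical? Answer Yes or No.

No

Left side:
  N = kg·m/s² = kg·m·s⁻² (force = mass × acceleration).
  Combining: K⁻¹·N·s = K⁻¹ · (kg·m·s⁻²) · s = kg·m·s⁻¹·K⁻¹.
Right side:
  Hz = s⁻¹.
  So Hz⁻¹ = s.
  N = kg·m·s⁻².
  V = kg·m²·s⁻³·A⁻¹.
  Combining: K⁻¹·Hz⁻¹·N·V = K⁻¹ · s · (kg·m·s⁻²) · (kg·m²·s⁻³·A⁻¹) = kg²·m³·s⁻⁴·A⁻¹·K⁻¹.
Left is kg·m·s⁻¹·K⁻¹; right is kg²·m³·s⁻⁴·A⁻¹·K⁻¹ — different.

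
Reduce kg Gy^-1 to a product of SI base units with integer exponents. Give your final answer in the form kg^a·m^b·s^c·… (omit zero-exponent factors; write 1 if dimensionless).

kg·m⁻²·s²

Gy = J/kg (absorbed dose = energy per mass),
    = m²·s⁻².
So Gy⁻¹ = m⁻²·s².
Combining: kg·Gy⁻¹ = kg · (m⁻²·s²) = kg·m⁻²·s².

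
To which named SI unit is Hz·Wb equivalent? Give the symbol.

V

Hz = 1/s = s⁻¹ (frequency is cycles per second).
Wb = V·s (flux: a volt is a weber per second),
    = kg·m²·s⁻²·A⁻¹.
Combining: Hz·Wb = s⁻¹ · (kg·m²·s⁻²·A⁻¹) = kg·m²·s⁻³·A⁻¹.
kg·m²·s⁻³·A⁻¹ is the base-SI form of the volt.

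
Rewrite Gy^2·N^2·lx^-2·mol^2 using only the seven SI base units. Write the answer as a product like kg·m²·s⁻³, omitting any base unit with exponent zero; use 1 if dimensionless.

kg²·m¹⁰·s⁻⁸·mol²·cd⁻²

Gy = J/kg (absorbed dose = energy per mass),
    = m²·s⁻².
So Gy² = m⁴·s⁻⁴.
N = kg·m/s² = kg·m·s⁻² (force = mass × acceleration).
So N² = kg²·m²·s⁻⁴.
lx = lm/m² (illuminance = luminous flux per area),
    = m⁻²·cd.
So lx⁻² = m⁴·cd⁻².
Combining: Gy²·N²·lx⁻²·mol² = (m⁴·s⁻⁴) · (kg²·m²·s⁻⁴) · (m⁴·cd⁻²) · mol² = kg²·m¹⁰·s⁻⁸·mol²·cd⁻².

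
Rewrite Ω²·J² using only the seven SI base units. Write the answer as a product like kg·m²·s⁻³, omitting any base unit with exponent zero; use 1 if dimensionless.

Ω = V/A (resistance = voltage per current),
    = kg·m²·s⁻³·A⁻².
So Ω² = kg²·m⁴·s⁻⁶·A⁻⁴.
J = N·m (work = force × distance),
    = kg·m²·s⁻².
So J² = kg²·m⁴·s⁻⁴.
Combining: Ω²·J² = (kg²·m⁴·s⁻⁶·A⁻⁴) · (kg²·m⁴·s⁻⁴) = kg⁴·m⁸·s⁻¹⁰·A⁻⁴.

kg⁴·m⁸·s⁻¹⁰·A⁻⁴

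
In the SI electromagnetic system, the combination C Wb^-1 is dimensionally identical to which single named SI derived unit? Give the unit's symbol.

S

C = s·A.
Wb = kg·m²·s⁻²·A⁻¹.
So Wb⁻¹ = kg⁻¹·m⁻²·s²·A.
Combining: C·Wb⁻¹ = (s·A) · (kg⁻¹·m⁻²·s²·A) = kg⁻¹·m⁻²·s³·A².
kg⁻¹·m⁻²·s³·A² is the base-SI form of the siemens.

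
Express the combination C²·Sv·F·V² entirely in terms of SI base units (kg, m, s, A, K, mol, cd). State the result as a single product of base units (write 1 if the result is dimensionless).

kg·m⁴·s⁻²·A²

C = A·s = s·A (charge = current × time).
So C² = s²·A².
Sv = J/kg (equivalent dose = energy per mass),
    = m²·s⁻².
F = C/V (capacitance = charge per voltage),
    = A·s/(kg·m²·s⁻³·A⁻¹) (substituting C and V),
    = kg⁻¹·m⁻²·s⁴·A².
V = W/A (potential = power per current),
    = kg·m²·s⁻³·A⁻¹.
So V² = kg²·m⁴·s⁻⁶·A⁻².
Combining: C²·Sv·F·V² = (s²·A²) · (m²·s⁻²) · (kg⁻¹·m⁻²·s⁴·A²) · (kg²·m⁴·s⁻⁶·A⁻²) = kg·m⁴·s⁻²·A².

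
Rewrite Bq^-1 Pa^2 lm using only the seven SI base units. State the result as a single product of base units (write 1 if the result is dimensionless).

Bq = s⁻¹.
So Bq⁻¹ = s.
Pa = kg·m⁻¹·s⁻².
So Pa² = kg²·m⁻²·s⁻⁴.
lm = cd.
Combining: Bq⁻¹·Pa²·lm = s · (kg²·m⁻²·s⁻⁴) · cd = kg²·m⁻²·s⁻³·cd.

kg²·m⁻²·s⁻³·cd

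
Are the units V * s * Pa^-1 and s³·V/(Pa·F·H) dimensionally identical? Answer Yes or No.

Yes

Left side:
  V = W/A (potential = power per current),
      = kg·m²·s⁻³·A⁻¹.
  Pa = N/m² (pressure = force per area),
      = kg·m⁻¹·s⁻².
  So Pa⁻¹ = kg⁻¹·m·s².
  Combining: V·s·Pa⁻¹ = (kg·m²·s⁻³·A⁻¹) · s · (kg⁻¹·m·s²) = m³·A⁻¹.
Right side:
  Pa = N/m² (pressure = force per area),
      = kg·m⁻¹·s⁻².
  So Pa⁻¹ = kg⁻¹·m·s².
  F = C/V (capacitance = charge per voltage),
      = A·s/(kg·m²·s⁻³·A⁻¹) (substituting C and V),
      = kg⁻¹·m⁻²·s⁴·A².
  So F⁻¹ = kg·m²·s⁻⁴·A⁻².
  V = W/A (potential = power per current),
      = kg·m²·s⁻³·A⁻¹.
  H = Wb/A (inductance = flux per current),
      = kg·m²·s⁻²·A⁻².
  So H⁻¹ = kg⁻¹·m⁻²·s²·A².
  Combining: s³·Pa⁻¹·F⁻¹·V·H⁻¹ = s³ · (kg⁻¹·m·s²) · (kg·m²·s⁻⁴·A⁻²) · (kg·m²·s⁻³·A⁻¹) · (kg⁻¹·m⁻²·s²·A²) = m³·A⁻¹.
Both reduce to m³·A⁻¹.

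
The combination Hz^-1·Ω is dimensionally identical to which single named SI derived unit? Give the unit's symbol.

H

Hz = 1/s = s⁻¹ (frequency is cycles per second).
So Hz⁻¹ = s.
Ω = V/A (resistance = voltage per current),
    = kg·m²·s⁻³·A⁻².
Combining: Hz⁻¹·Ω = s · (kg·m²·s⁻³·A⁻²) = kg·m²·s⁻²·A⁻².
kg·m²·s⁻²·A⁻² is the base-SI form of the henry.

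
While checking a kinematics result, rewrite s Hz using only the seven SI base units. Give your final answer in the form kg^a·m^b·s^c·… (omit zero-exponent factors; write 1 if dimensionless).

Hz = 1/s = s⁻¹ (frequency is cycles per second).
Combining: s·Hz = s · s⁻¹ = 1.

1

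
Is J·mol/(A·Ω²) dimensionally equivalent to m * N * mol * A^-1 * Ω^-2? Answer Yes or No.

Left side:
  Ω = V/A (resistance = voltage per current),
      = kg·m²·s⁻³·A⁻².
  So Ω⁻² = kg⁻²·m⁻⁴·s⁶·A⁴.
  J = N·m (work = force × distance),
      = kg·m²·s⁻².
  Combining: A⁻¹·Ω⁻²·J·mol = A⁻¹ · (kg⁻²·m⁻⁴·s⁶·A⁴) · (kg·m²·s⁻²) · mol = kg⁻¹·m⁻²·s⁴·A³·mol.
Right side:
  N = kg·m/s² = kg·m·s⁻² (force = mass × acceleration).
  Ω = V/A (resistance = voltage per current),
      = kg·m²·s⁻³·A⁻².
  So Ω⁻² = kg⁻²·m⁻⁴·s⁶·A⁴.
  Combining: m·N·mol·A⁻¹·Ω⁻² = m · (kg·m·s⁻²) · mol · A⁻¹ · (kg⁻²·m⁻⁴·s⁶·A⁴) = kg⁻¹·m⁻²·s⁴·A³·mol.
Both reduce to kg⁻¹·m⁻²·s⁴·A³·mol.

Yes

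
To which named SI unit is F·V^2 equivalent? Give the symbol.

F = C/V (capacitance = charge per voltage),
    = A·s/(kg·m²·s⁻³·A⁻¹) (substituting C and V),
    = kg⁻¹·m⁻²·s⁴·A².
V = W/A (potential = power per current),
    = kg·m²·s⁻³·A⁻¹.
So V² = kg²·m⁴·s⁻⁶·A⁻².
Combining: F·V² = (kg⁻¹·m⁻²·s⁴·A²) · (kg²·m⁴·s⁻⁶·A⁻²) = kg·m²·s⁻².
kg·m²·s⁻² is the base-SI form of the joule.

J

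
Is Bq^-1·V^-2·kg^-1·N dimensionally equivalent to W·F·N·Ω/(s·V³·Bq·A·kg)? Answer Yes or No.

Yes

Left side:
  Bq = s⁻¹.
  So Bq⁻¹ = s.
  V = kg·m²·s⁻³·A⁻¹.
  So V⁻² = kg⁻²·m⁻⁴·s⁶·A².
  N = kg·m·s⁻².
  Combining: Bq⁻¹·V⁻²·kg⁻¹·N = s · (kg⁻²·m⁻⁴·s⁶·A²) · kg⁻¹ · (kg·m·s⁻²) = kg⁻²·m⁻³·s⁵·A².
Right side:
  W = J/s (power = energy per time),
      = kg·m²·s⁻³.
  F = C/V (capacitance = charge per voltage),
      = A·s/(kg·m²·s⁻³·A⁻¹) (substituting C and V),
      = kg⁻¹·m⁻²·s⁴·A².
  V = W/A (potential = power per current),
      = kg·m²·s⁻³·A⁻¹.
  So V⁻³ = kg⁻³·m⁻⁶·s⁹·A³.
  Bq = 1/s = s⁻¹ (activity is decays per second).
  So Bq⁻¹ = s.
  N = kg·m/s² = kg·m·s⁻² (force = mass × acceleration).
  Ω = V/A (resistance = voltage per current),
      = kg·m²·s⁻³·A⁻².
  Combining: W·s⁻¹·F·V⁻³·Bq⁻¹·A⁻¹·N·Ω·kg⁻¹ = (kg·m²·s⁻³) · s⁻¹ · (kg⁻¹·m⁻²·s⁴·A²) · (kg⁻³·m⁻⁶·s⁹·A³) · s · A⁻¹ · (kg·m·s⁻²) · (kg·m²·s⁻³·A⁻²) · kg⁻¹ = kg⁻²·m⁻³·s⁵·A².
Both reduce to kg⁻²·m⁻³·s⁵·A².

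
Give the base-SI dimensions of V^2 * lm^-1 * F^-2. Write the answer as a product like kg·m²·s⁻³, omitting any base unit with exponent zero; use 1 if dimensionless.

kg⁴·m⁸·s⁻¹⁴·A⁻⁶·cd⁻¹

V = kg·m²·s⁻³·A⁻¹.
So V² = kg²·m⁴·s⁻⁶·A⁻².
lm = cd.
So lm⁻¹ = cd⁻¹.
F = kg⁻¹·m⁻²·s⁴·A².
So F⁻² = kg²·m⁴·s⁻⁸·A⁻⁴.
Combining: V²·lm⁻¹·F⁻² = (kg²·m⁴·s⁻⁶·A⁻²) · cd⁻¹ · (kg²·m⁴·s⁻⁸·A⁻⁴) = kg⁴·m⁸·s⁻¹⁴·A⁻⁶·cd⁻¹.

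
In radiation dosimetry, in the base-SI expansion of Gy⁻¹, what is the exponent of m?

Gy = m²·s⁻².
So Gy⁻¹ = m⁻²·s².
The exponent of m is -2.

-2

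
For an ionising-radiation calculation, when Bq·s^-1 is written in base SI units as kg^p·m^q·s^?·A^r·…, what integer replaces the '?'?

Bq = s⁻¹.
Combining: Bq·s⁻¹ = s⁻¹ · s⁻¹ = s⁻².
The exponent of s is -2.

-2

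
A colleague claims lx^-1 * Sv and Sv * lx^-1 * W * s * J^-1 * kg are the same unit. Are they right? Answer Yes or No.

No

Left side:
  lx = m⁻²·cd.
  So lx⁻¹ = m²·cd⁻¹.
  Sv = m²·s⁻².
  Combining: lx⁻¹·Sv = (m²·cd⁻¹) · (m²·s⁻²) = m⁴·s⁻²·cd⁻¹.
Right side:
  Sv = m²·s⁻².
  lx = m⁻²·cd.
  So lx⁻¹ = m²·cd⁻¹.
  W = kg·m²·s⁻³.
  J = kg·m²·s⁻².
  So J⁻¹ = kg⁻¹·m⁻²·s².
  Combining: Sv·lx⁻¹·W·s·J⁻¹·kg = (m²·s⁻²) · (m²·cd⁻¹) · (kg·m²·s⁻³) · s · (kg⁻¹·m⁻²·s²) · kg = kg·m⁴·s⁻²·cd⁻¹.
Left is m⁴·s⁻²·cd⁻¹; right is kg·m⁴·s⁻²·cd⁻¹ — different.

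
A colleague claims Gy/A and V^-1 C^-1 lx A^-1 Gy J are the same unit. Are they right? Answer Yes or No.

No

Left side:
  Gy = J/kg (absorbed dose = energy per mass),
      = m²·s⁻².
  Combining: A⁻¹·Gy = A⁻¹ · (m²·s⁻²) = m²·s⁻²·A⁻¹.
Right side:
  V = W/A (potential = power per current),
      = kg·m²·s⁻³·A⁻¹.
  So V⁻¹ = kg⁻¹·m⁻²·s³·A.
  C = A·s = s·A (charge = current × time).
  So C⁻¹ = s⁻¹·A⁻¹.
  lx = lm/m² (illuminance = luminous flux per area),
      = m⁻²·cd.
  Gy = J/kg (absorbed dose = energy per mass),
      = m²·s⁻².
  J = N·m (work = force × distance),
      = kg·m²·s⁻².
  Combining: V⁻¹·C⁻¹·lx·A⁻¹·Gy·J = (kg⁻¹·m⁻²·s³·A) · (s⁻¹·A⁻¹) · (m⁻²·cd) · A⁻¹ · (m²·s⁻²) · (kg·m²·s⁻²) = s⁻²·A⁻¹·cd.
Left is m²·s⁻²·A⁻¹; right is s⁻²·A⁻¹·cd — different.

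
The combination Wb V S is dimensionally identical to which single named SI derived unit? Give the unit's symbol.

Wb = V·s (flux: a volt is a weber per second),
    = kg·m²·s⁻²·A⁻¹.
V = W/A (potential = power per current),
    = kg·m²·s⁻³·A⁻¹.
S = 1/Ω (conductance is reciprocal resistance),
    = kg⁻¹·m⁻²·s³·A².
Combining: Wb·V·S = (kg·m²·s⁻²·A⁻¹) · (kg·m²·s⁻³·A⁻¹) · (kg⁻¹·m⁻²·s³·A²) = kg·m²·s⁻².
kg·m²·s⁻² is the base-SI form of the joule.

J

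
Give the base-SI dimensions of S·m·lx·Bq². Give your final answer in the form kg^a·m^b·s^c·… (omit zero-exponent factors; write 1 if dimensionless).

kg⁻¹·m⁻³·s·A²·cd

S = kg⁻¹·m⁻²·s³·A².
lx = m⁻²·cd.
Bq = s⁻¹.
So Bq² = s⁻².
Combining: S·m·lx·Bq² = (kg⁻¹·m⁻²·s³·A²) · m · (m⁻²·cd) · s⁻² = kg⁻¹·m⁻³·s·A²·cd.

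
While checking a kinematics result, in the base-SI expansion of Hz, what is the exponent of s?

-1

Hz = 1/s = s⁻¹ (frequency is cycles per second).
The exponent of s is -1.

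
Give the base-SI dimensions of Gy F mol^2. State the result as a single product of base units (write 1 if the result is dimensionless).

Gy = m²·s⁻².
F = kg⁻¹·m⁻²·s⁴·A².
Combining: Gy·F·mol² = (m²·s⁻²) · (kg⁻¹·m⁻²·s⁴·A²) · mol² = kg⁻¹·s²·A²·mol².

kg⁻¹·s²·A²·mol²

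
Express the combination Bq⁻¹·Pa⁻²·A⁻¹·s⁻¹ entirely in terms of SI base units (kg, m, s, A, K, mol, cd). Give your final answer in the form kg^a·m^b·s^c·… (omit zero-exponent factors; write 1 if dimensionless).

kg⁻²·m²·s⁴·A⁻¹

Bq = 1/s = s⁻¹ (activity is decays per second).
So Bq⁻¹ = s.
Pa = N/m² (pressure = force per area),
    = kg·m⁻¹·s⁻².
So Pa⁻² = kg⁻²·m²·s⁴.
Combining: Bq⁻¹·Pa⁻²·A⁻¹·s⁻¹ = s · (kg⁻²·m²·s⁴) · A⁻¹ · s⁻¹ = kg⁻²·m²·s⁴·A⁻¹.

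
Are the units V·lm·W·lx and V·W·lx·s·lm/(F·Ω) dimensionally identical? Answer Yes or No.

Left side:
  V = W/A (potential = power per current),
      = kg·m²·s⁻³·A⁻¹.
  lm = cd·sr = cd (luminous flux; sr is dimensionless).
  W = J/s (power = energy per time),
      = kg·m²·s⁻³.
  lx = lm/m² (illuminance = luminous flux per area),
      = m⁻²·cd.
  Combining: V·lm·W·lx = (kg·m²·s⁻³·A⁻¹) · cd · (kg·m²·s⁻³) · (m⁻²·cd) = kg²·m²·s⁻⁶·A⁻¹·cd².
Right side:
  V = kg·m²·s⁻³·A⁻¹.
  F = kg⁻¹·m⁻²·s⁴·A².
  So F⁻¹ = kg·m²·s⁻⁴·A⁻².
  Ω = kg·m²·s⁻³·A⁻².
  So Ω⁻¹ = kg⁻¹·m⁻²·s³·A².
  W = kg·m²·s⁻³.
  lx = m⁻²·cd.
  lm = cd.
  Combining: V·F⁻¹·Ω⁻¹·W·lx·s·lm = (kg·m²·s⁻³·A⁻¹) · (kg·m²·s⁻⁴·A⁻²) · (kg⁻¹·m⁻²·s³·A²) · (kg·m²·s⁻³) · (m⁻²·cd) · s · cd = kg²·m²·s⁻⁶·A⁻¹·cd².
Both reduce to kg²·m²·s⁻⁶·A⁻¹·cd².

Yes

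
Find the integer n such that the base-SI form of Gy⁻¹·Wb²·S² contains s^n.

Gy = J/kg (absorbed dose = energy per mass),
    = m²·s⁻².
So Gy⁻¹ = m⁻²·s².
Wb = V·s (flux: a volt is a weber per second),
    = kg·m²·s⁻²·A⁻¹.
So Wb² = kg²·m⁴·s⁻⁴·A⁻².
S = 1/Ω (conductance is reciprocal resistance),
    = kg⁻¹·m⁻²·s³·A².
So S² = kg⁻²·m⁻⁴·s⁶·A⁴.
Combining: Gy⁻¹·Wb²·S² = (m⁻²·s²) · (kg²·m⁴·s⁻⁴·A⁻²) · (kg⁻²·m⁻⁴·s⁶·A⁴) = m⁻²·s⁴·A².
The exponent of s is 4.

4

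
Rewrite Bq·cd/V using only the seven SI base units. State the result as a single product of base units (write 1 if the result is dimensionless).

kg⁻¹·m⁻²·s²·A·cd

Bq = 1/s = s⁻¹ (activity is decays per second).
V = W/A (potential = power per current),
    = kg·m²·s⁻³·A⁻¹.
So V⁻¹ = kg⁻¹·m⁻²·s³·A.
Combining: Bq·cd·V⁻¹ = s⁻¹ · cd · (kg⁻¹·m⁻²·s³·A) = kg⁻¹·m⁻²·s²·A·cd.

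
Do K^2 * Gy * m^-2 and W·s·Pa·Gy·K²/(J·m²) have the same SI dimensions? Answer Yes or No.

Left side:
  Gy = J/kg (absorbed dose = energy per mass),
      = m²·s⁻².
  Combining: K²·Gy·m⁻² = K² · (m²·s⁻²) · m⁻² = s⁻²·K².
Right side:
  W = J/s (power = energy per time),
      = kg·m²·s⁻³.
  Pa = N/m² (pressure = force per area),
      = kg·m⁻¹·s⁻².
  J = N·m (work = force × distance),
      = kg·m²·s⁻².
  So J⁻¹ = kg⁻¹·m⁻²·s².
  Gy = J/kg (absorbed dose = energy per mass),
      = m²·s⁻².
  Combining: W·s·Pa·J⁻¹·Gy·K²·m⁻² = (kg·m²·s⁻³) · s · (kg·m⁻¹·s⁻²) · (kg⁻¹·m⁻²·s²) · (m²·s⁻²) · K² · m⁻² = kg·m⁻¹·s⁻⁴·K².
Left is s⁻²·K²; right is kg·m⁻¹·s⁻⁴·K² — different.

No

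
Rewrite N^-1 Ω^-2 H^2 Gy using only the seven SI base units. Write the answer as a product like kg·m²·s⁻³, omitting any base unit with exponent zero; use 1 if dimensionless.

kg⁻¹·m·s²

N = kg·m·s⁻².
So N⁻¹ = kg⁻¹·m⁻¹·s².
Ω = kg·m²·s⁻³·A⁻².
So Ω⁻² = kg⁻²·m⁻⁴·s⁶·A⁴.
H = kg·m²·s⁻²·A⁻².
So H² = kg²·m⁴·s⁻⁴·A⁻⁴.
Gy = m²·s⁻².
Combining: N⁻¹·Ω⁻²·H²·Gy = (kg⁻¹·m⁻¹·s²) · (kg⁻²·m⁻⁴·s⁶·A⁴) · (kg²·m⁴·s⁻⁴·A⁻⁴) · (m²·s⁻²) = kg⁻¹·m·s².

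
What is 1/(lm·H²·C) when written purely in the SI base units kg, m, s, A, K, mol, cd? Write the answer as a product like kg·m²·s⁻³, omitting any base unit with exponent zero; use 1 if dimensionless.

lm = cd.
So lm⁻¹ = cd⁻¹.
H = kg·m²·s⁻²·A⁻².
So H⁻² = kg⁻²·m⁻⁴·s⁴·A⁴.
C = s·A.
So C⁻¹ = s⁻¹·A⁻¹.
Combining: lm⁻¹·H⁻²·C⁻¹ = cd⁻¹ · (kg⁻²·m⁻⁴·s⁴·A⁴) · (s⁻¹·A⁻¹) = kg⁻²·m⁻⁴·s³·A³·cd⁻¹.

kg⁻²·m⁻⁴·s³·A³·cd⁻¹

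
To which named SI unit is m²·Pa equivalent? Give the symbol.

Pa = N/m² (pressure = force per area),
    = kg·m⁻¹·s⁻².
Combining: m²·Pa = m² · (kg·m⁻¹·s⁻²) = kg·m·s⁻².
kg·m·s⁻² is the base-SI form of the newton.

N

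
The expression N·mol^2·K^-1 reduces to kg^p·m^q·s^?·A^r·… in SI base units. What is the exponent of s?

N = kg·m·s⁻².
Combining: N·mol²·K⁻¹ = (kg·m·s⁻²) · mol² · K⁻¹ = kg·m·s⁻²·K⁻¹·mol².
The exponent of s is -2.

-2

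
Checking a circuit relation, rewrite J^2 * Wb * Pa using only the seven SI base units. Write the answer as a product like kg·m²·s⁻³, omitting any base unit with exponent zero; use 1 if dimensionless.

J = N·m (work = force × distance),
    = kg·m²·s⁻².
So J² = kg²·m⁴·s⁻⁴.
Wb = V·s (flux: a volt is a weber per second),
    = kg·m²·s⁻²·A⁻¹.
Pa = N/m² (pressure = force per area),
    = kg·m⁻¹·s⁻².
Combining: J²·Wb·Pa = (kg²·m⁴·s⁻⁴) · (kg·m²·s⁻²·A⁻¹) · (kg·m⁻¹·s⁻²) = kg⁴·m⁵·s⁻⁸·A⁻¹.

kg⁴·m⁵·s⁻⁸·A⁻¹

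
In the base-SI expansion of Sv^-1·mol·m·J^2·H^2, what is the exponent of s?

Sv = m²·s⁻².
So Sv⁻¹ = m⁻²·s².
J = kg·m²·s⁻².
So J² = kg²·m⁴·s⁻⁴.
H = kg·m²·s⁻²·A⁻².
So H² = kg²·m⁴·s⁻⁴·A⁻⁴.
Combining: Sv⁻¹·mol·m·J²·H² = (m⁻²·s²) · mol · m · (kg²·m⁴·s⁻⁴) · (kg²·m⁴·s⁻⁴·A⁻⁴) = kg⁴·m⁷·s⁻⁶·A⁻⁴·mol.
The exponent of s is -6.

-6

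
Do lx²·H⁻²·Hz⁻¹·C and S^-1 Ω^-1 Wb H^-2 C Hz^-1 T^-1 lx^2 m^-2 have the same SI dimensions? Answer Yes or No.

Yes

Left side:
  lx = m⁻²·cd.
  So lx² = m⁻⁴·cd².
  H = kg·m²·s⁻²·A⁻².
  So H⁻² = kg⁻²·m⁻⁴·s⁴·A⁴.
  Hz = s⁻¹.
  So Hz⁻¹ = s.
  C = s·A.
  Combining: lx²·H⁻²·Hz⁻¹·C = (m⁻⁴·cd²) · (kg⁻²·m⁻⁴·s⁴·A⁴) · s · (s·A) = kg⁻²·m⁻⁸·s⁶·A⁵·cd².
Right side:
  S = kg⁻¹·m⁻²·s³·A².
  So S⁻¹ = kg·m²·s⁻³·A⁻².
  Ω = kg·m²·s⁻³·A⁻².
  So Ω⁻¹ = kg⁻¹·m⁻²·s³·A².
  Wb = kg·m²·s⁻²·A⁻¹.
  H = kg·m²·s⁻²·A⁻².
  So H⁻² = kg⁻²·m⁻⁴·s⁴·A⁴.
  C = s·A.
  Hz = s⁻¹.
  So Hz⁻¹ = s.
  T = kg·s⁻²·A⁻¹.
  So T⁻¹ = kg⁻¹·s²·A.
  lx = m⁻²·cd.
  So lx² = m⁻⁴·cd².
  Combining: S⁻¹·Ω⁻¹·Wb·H⁻²·C·Hz⁻¹·T⁻¹·lx²·m⁻² = (kg·m²·s⁻³·A⁻²) · (kg⁻¹·m⁻²·s³·A²) · (kg·m²·s⁻²·A⁻¹) · (kg⁻²·m⁻⁴·s⁴·A⁴) · (s·A) · s · (kg⁻¹·s²·A) · (m⁻⁴·cd²) · m⁻² = kg⁻²·m⁻⁸·s⁶·A⁵·cd².
Both reduce to kg⁻²·m⁻⁸·s⁶·A⁵·cd².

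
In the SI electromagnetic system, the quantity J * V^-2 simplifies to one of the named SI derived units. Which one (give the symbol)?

J = N·m (work = force × distance),
    = kg·m²·s⁻².
V = W/A (potential = power per current),
    = kg·m²·s⁻³·A⁻¹.
So V⁻² = kg⁻²·m⁻⁴·s⁶·A².
Combining: J·V⁻² = (kg·m²·s⁻²) · (kg⁻²·m⁻⁴·s⁶·A²) = kg⁻¹·m⁻²·s⁴·A².
kg⁻¹·m⁻²·s⁴·A² is the base-SI form of the farad.

F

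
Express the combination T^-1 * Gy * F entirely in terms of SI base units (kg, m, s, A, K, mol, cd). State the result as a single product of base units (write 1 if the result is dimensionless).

T = Wb/m² (flux density = flux per area),
    = kg·s⁻²·A⁻¹.
So T⁻¹ = kg⁻¹·s²·A.
Gy = J/kg (absorbed dose = energy per mass),
    = m²·s⁻².
F = C/V (capacitance = charge per voltage),
    = A·s/(kg·m²·s⁻³·A⁻¹) (substituting C and V),
    = kg⁻¹·m⁻²·s⁴·A².
Combining: T⁻¹·Gy·F = (kg⁻¹·s²·A) · (m²·s⁻²) · (kg⁻¹·m⁻²·s⁴·A²) = kg⁻²·s⁴·A³.

kg⁻²·s⁴·A³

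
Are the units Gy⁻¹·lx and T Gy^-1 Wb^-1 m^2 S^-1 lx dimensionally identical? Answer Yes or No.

Left side:
  Gy = J/kg (absorbed dose = energy per mass),
      = m²·s⁻².
  So Gy⁻¹ = m⁻²·s².
  lx = lm/m² (illuminance = luminous flux per area),
      = m⁻²·cd.
  Combining: Gy⁻¹·lx = (m⁻²·s²) · (m⁻²·cd) = m⁻⁴·s²·cd.
Right side:
  T = Wb/m² (flux density = flux per area),
      = kg·s⁻²·A⁻¹.
  Gy = J/kg (absorbed dose = energy per mass),
      = m²·s⁻².
  So Gy⁻¹ = m⁻²·s².
  Wb = V·s (flux: a volt is a weber per second),
      = kg·m²·s⁻²·A⁻¹.
  So Wb⁻¹ = kg⁻¹·m⁻²·s²·A.
  S = 1/Ω (conductance is reciprocal resistance),
      = kg⁻¹·m⁻²·s³·A².
  So S⁻¹ = kg·m²·s⁻³·A⁻².
  lx = lm/m² (illuminance = luminous flux per area),
      = m⁻²·cd.
  Combining: T·Gy⁻¹·Wb⁻¹·m²·S⁻¹·lx = (kg·s⁻²·A⁻¹) · (m⁻²·s²) · (kg⁻¹·m⁻²·s²·A) · m² · (kg·m²·s⁻³·A⁻²) · (m⁻²·cd) = kg·m⁻²·s⁻¹·A⁻²·cd.
Left is m⁻⁴·s²·cd; right is kg·m⁻²·s⁻¹·A⁻²·cd — different.

No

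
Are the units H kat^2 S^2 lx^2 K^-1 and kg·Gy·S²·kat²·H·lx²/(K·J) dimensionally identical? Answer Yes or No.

Yes

Left side:
  H = Wb/A (inductance = flux per current),
      = kg·m²·s⁻²·A⁻².
  kat = mol/s = s⁻¹·mol (catalytic activity).
  So kat² = s⁻²·mol².
  S = 1/Ω (conductance is reciprocal resistance),
      = kg⁻¹·m⁻²·s³·A².
  So S² = kg⁻²·m⁻⁴·s⁶·A⁴.
  lx = lm/m² (illuminance = luminous flux per area),
      = m⁻²·cd.
  So lx² = m⁻⁴·cd².
  Combining: H·kat²·S²·lx²·K⁻¹ = (kg·m²·s⁻²·A⁻²) · (s⁻²·mol²) · (kg⁻²·m⁻⁴·s⁶·A⁴) · (m⁻⁴·cd²) · K⁻¹ = kg⁻¹·m⁻⁶·s²·A²·K⁻¹·mol²·cd².
Right side:
  Gy = m²·s⁻².
  S = kg⁻¹·m⁻²·s³·A².
  So S² = kg⁻²·m⁻⁴·s⁶·A⁴.
  kat = s⁻¹·mol.
  So kat² = s⁻²·mol².
  H = kg·m²·s⁻²·A⁻².
  lx = m⁻²·cd.
  So lx² = m⁻⁴·cd².
  J = kg·m²·s⁻².
  So J⁻¹ = kg⁻¹·m⁻²·s².
  Combining: kg·Gy·S²·K⁻¹·kat²·H·lx²·J⁻¹ = kg · (m²·s⁻²) · (kg⁻²·m⁻⁴·s⁶·A⁴) · K⁻¹ · (s⁻²·mol²) · (kg·m²·s⁻²·A⁻²) · (m⁻⁴·cd²) · (kg⁻¹·m⁻²·s²) = kg⁻¹·m⁻⁶·s²·A²·K⁻¹·mol²·cd².
Both reduce to kg⁻¹·m⁻⁶·s²·A²·K⁻¹·mol²·cd².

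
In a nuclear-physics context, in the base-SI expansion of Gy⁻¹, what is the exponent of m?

-2

Gy = J/kg (absorbed dose = energy per mass),
    = m²·s⁻².
So Gy⁻¹ = m⁻²·s².
The exponent of m is -2.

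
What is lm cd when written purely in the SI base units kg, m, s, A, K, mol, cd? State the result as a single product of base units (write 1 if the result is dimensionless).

cd²

lm = cd·sr = cd (luminous flux; sr is dimensionless).
Combining: lm·cd = cd · cd = cd².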